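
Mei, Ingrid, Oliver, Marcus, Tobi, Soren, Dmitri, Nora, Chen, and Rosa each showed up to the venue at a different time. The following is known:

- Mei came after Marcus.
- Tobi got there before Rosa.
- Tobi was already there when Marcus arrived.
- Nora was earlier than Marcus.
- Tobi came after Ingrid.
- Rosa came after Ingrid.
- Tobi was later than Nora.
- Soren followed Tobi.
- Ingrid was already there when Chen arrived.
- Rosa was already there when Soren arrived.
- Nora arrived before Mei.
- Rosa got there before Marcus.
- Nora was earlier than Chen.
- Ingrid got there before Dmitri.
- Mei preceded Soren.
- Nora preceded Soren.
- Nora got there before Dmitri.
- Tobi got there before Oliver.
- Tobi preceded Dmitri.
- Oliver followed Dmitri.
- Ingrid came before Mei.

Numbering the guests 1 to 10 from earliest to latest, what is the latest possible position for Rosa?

7

Rosa must come before Marcus, Mei, and Soren — 3 guests forced after them.
Everything else can be placed before Rosa in some valid order, so Rosa can sit as late as position 10 − 3 = 7.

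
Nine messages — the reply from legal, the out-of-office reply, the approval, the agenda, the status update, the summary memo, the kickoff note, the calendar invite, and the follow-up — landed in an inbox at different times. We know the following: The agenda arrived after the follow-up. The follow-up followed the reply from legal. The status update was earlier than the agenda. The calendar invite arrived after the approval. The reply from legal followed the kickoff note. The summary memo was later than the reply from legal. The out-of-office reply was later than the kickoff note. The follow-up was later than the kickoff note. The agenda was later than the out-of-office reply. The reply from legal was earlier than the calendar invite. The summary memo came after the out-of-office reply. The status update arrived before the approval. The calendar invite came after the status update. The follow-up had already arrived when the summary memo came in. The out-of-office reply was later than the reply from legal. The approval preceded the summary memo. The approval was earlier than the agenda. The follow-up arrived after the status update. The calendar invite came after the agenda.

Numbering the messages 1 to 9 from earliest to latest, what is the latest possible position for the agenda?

8

The agenda must come before the calendar invite — 1 message forced after it.
Everything else can be placed before the agenda in some valid order, so the agenda can sit as late as position 9 − 1 = 8.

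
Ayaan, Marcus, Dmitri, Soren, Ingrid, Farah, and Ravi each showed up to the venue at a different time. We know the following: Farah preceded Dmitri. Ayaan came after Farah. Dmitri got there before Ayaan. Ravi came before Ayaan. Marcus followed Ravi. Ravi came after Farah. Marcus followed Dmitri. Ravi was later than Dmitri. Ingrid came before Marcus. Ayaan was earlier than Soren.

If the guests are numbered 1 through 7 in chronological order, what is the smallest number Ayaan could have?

Dmitri, Farah, and Ravi must all come before Ayaan — 3 forced predecessors.
Nothing else is forced ahead of Ayaan, so their earliest slot is position 3 + 1 = 4.

4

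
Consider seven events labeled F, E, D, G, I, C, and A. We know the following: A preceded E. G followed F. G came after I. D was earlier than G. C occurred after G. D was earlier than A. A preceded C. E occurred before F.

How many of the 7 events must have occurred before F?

Directly stated before F: E.
A reaches F via A → E → F.
D reaches F via D → A → E → F.
That's A, D, and E — 3 in all.

3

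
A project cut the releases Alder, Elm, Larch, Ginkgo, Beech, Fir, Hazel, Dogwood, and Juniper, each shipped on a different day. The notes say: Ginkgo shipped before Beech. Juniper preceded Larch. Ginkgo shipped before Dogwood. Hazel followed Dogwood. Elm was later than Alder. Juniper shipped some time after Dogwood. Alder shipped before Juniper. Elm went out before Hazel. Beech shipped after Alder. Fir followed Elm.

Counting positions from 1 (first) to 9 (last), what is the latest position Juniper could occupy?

Juniper must come before Larch — 1 release forced after it.
Everything else can be placed before Juniper in some valid order, so Juniper can sit as late as position 9 − 1 = 8.

8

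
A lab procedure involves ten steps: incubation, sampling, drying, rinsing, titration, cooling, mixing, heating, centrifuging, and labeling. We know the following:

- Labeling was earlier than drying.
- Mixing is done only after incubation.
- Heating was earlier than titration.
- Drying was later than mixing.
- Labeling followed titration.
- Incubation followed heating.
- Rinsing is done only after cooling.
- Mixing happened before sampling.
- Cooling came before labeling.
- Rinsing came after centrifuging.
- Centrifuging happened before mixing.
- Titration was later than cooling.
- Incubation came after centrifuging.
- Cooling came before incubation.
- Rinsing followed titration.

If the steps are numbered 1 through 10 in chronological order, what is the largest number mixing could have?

8

Mixing must come before drying and sampling — 2 steps forced after it.
Everything else can be placed before mixing in some valid order, so mixing can sit as late as position 10 − 2 = 8.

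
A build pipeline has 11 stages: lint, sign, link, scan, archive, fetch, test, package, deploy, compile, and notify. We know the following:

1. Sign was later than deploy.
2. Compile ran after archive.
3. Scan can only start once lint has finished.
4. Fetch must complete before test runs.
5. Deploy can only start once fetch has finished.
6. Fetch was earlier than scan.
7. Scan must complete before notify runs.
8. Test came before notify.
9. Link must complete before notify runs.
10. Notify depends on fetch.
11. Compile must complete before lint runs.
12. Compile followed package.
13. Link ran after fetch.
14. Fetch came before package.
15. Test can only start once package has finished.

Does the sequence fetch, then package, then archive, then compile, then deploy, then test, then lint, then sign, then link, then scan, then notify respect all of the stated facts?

yes

Check each stated constraint against the proposed order — e.g. fetch is ahead of scan; fetch is ahead of notify. Every pair is in the required order; nothing is violated.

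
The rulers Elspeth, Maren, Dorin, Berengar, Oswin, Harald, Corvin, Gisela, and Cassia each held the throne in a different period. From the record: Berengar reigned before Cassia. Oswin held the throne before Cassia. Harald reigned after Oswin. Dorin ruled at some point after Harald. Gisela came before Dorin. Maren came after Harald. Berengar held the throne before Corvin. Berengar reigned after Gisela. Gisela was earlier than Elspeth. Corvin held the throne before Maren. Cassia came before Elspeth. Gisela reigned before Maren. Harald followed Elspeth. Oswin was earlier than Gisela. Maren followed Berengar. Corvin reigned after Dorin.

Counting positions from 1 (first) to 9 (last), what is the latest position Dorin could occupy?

7

Dorin must come before Corvin and Maren — 2 rulers forced after them.
Everything else can be placed before Dorin in some valid order, so Dorin can sit as late as position 9 − 2 = 7.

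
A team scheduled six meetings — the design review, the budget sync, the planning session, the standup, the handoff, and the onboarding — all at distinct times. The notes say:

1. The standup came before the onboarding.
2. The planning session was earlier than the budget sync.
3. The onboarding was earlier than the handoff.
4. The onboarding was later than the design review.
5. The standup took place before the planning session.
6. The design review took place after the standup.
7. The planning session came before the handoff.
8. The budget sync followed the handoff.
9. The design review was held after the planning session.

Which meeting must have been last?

Every other meeting has a chain of constraints placing it before the budget sync, so the budget sync is last.

the budget sync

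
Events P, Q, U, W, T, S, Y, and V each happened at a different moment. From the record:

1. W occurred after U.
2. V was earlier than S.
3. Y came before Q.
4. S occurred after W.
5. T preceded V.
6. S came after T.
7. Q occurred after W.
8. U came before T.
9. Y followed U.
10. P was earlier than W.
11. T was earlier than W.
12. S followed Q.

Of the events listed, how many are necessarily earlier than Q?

Directly stated before Q: W and Y.
P reaches Q via P → W → Q.
T reaches Q via T → W → Q.
U reaches Q via U → Y → Q.
No chain forces S (or any of the others) ahead of Q.
That's P, T, U, W, and Y — 5 in all.

5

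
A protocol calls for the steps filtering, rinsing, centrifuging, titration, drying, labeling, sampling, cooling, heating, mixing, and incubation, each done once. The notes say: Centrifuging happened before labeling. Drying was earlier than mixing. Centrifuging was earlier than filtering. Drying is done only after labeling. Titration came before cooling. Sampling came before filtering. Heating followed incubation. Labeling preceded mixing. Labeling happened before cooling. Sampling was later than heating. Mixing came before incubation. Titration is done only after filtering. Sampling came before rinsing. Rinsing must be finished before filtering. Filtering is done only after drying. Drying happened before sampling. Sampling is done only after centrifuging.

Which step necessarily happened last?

Every other step has a chain of constraints placing it before cooling, so cooling is last.

cooling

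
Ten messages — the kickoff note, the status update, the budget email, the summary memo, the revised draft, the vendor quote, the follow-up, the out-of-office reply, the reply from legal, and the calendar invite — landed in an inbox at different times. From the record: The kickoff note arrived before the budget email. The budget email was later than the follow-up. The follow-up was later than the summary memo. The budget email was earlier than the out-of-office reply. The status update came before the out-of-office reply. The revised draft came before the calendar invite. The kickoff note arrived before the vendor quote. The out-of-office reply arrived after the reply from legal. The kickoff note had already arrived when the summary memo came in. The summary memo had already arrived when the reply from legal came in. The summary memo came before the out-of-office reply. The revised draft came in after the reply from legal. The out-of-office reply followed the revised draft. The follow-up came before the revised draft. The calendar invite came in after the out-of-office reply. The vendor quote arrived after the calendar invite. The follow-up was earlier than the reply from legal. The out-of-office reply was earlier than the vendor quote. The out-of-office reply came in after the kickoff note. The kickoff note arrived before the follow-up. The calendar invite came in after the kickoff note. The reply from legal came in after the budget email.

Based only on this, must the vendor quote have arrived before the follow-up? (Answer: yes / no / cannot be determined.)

no

Tracing the constraints gives the follow-up → the revised draft → the calendar invite → the vendor quote, so the follow-up must come before the vendor quote.
That means the vendor quote cannot be before the follow-up.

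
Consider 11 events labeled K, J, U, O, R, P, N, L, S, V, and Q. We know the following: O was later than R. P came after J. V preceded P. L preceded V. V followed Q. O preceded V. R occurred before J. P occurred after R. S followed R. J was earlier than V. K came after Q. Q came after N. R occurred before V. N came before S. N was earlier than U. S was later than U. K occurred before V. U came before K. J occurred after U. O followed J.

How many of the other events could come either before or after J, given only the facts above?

Forced before J: N, R, and U; forced after J: O, P, and V.
That leaves K, L, Q, and S with no forced order relative to J — 4.

4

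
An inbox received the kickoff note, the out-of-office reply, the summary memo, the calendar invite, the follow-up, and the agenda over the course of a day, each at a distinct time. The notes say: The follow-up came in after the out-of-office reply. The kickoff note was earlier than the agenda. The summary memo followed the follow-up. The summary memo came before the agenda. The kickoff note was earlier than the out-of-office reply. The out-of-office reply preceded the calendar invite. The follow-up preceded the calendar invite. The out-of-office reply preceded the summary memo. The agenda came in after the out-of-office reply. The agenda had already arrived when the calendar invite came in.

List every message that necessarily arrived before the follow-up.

the kickoff note, the out-of-office reply

Directly stated before the follow-up: the out-of-office reply.
The kickoff note reaches the follow-up via the kickoff note → the out-of-office reply → the follow-up.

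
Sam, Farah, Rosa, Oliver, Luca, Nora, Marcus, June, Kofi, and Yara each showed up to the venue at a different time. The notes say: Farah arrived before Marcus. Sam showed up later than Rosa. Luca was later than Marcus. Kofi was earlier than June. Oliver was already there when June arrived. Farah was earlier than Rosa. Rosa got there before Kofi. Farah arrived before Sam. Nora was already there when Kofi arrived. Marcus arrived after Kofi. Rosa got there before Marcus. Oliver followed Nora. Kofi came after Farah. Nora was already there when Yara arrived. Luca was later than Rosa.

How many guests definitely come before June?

5

Directly stated before June: Kofi and Oliver.
Farah reaches June via Farah → Kofi → June.
Nora reaches June via Nora → Kofi → June.
Rosa reaches June via Rosa → Kofi → June.
That's Farah, Kofi, Nora, Oliver, and Rosa — 5 in all.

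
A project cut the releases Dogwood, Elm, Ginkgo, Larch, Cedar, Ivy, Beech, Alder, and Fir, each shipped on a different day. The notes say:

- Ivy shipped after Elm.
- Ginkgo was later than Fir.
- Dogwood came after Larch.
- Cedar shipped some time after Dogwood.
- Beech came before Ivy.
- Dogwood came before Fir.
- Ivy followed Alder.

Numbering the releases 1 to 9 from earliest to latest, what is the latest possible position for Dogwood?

6

Dogwood must come before Cedar, Fir, and Ginkgo — 3 releases forced after it.
Everything else can be placed before Dogwood in some valid order, so Dogwood can sit as late as position 9 − 3 = 6.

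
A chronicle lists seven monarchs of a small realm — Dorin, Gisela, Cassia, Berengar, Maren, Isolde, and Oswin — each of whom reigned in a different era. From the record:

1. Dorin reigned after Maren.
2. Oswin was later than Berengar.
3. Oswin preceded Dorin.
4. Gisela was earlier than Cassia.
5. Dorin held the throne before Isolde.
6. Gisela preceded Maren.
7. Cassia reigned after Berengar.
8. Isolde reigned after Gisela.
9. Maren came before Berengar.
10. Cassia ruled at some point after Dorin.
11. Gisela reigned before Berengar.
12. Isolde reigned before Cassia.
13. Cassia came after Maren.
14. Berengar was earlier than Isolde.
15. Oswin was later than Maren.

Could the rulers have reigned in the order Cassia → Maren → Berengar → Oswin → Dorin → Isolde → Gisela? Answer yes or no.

The constraints require Gisela before Cassia, but in the proposed sequence Cassia appears ahead of Gisela. That one violation is enough.

no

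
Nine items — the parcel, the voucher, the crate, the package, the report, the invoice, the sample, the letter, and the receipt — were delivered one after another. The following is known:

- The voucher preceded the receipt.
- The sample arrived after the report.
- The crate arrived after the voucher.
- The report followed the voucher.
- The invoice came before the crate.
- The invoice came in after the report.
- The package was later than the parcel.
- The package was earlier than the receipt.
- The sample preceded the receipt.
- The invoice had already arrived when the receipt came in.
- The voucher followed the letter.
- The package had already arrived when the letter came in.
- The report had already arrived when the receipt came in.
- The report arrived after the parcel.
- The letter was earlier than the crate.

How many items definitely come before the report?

4

Directly stated before the report: the parcel and the voucher.
The letter reaches the report via the letter → the voucher → the report.
The package reaches the report via the package → the letter → the voucher → the report.
No chain forces the sample (or any of the others) ahead of the report.
That's the letter, the package, the parcel, and the voucher — 4 in all.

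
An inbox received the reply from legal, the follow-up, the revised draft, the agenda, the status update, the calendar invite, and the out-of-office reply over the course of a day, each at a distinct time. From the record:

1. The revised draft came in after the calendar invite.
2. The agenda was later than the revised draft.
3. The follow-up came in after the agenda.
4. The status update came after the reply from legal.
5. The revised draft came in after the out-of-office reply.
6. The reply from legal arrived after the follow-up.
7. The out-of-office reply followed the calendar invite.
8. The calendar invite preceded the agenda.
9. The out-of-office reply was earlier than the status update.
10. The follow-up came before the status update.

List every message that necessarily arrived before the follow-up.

the agenda, the calendar invite, the out-of-office reply, the revised draft

Directly stated before the follow-up: the agenda.
The calendar invite reaches the follow-up via the calendar invite → the agenda → the follow-up.
The out-of-office reply reaches the follow-up via the out-of-office reply → the revised draft → the agenda → the follow-up.
The revised draft reaches the follow-up via the revised draft → the agenda → the follow-up.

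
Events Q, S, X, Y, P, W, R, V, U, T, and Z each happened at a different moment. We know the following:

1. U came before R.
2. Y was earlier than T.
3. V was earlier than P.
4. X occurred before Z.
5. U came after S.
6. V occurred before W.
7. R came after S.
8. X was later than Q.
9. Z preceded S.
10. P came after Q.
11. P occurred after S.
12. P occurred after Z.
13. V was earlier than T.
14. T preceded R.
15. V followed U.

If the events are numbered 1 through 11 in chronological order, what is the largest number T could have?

10

T must come before R — 1 event forced after it.
Everything else can be placed before T in some valid order, so T can sit as late as position 11 − 1 = 10.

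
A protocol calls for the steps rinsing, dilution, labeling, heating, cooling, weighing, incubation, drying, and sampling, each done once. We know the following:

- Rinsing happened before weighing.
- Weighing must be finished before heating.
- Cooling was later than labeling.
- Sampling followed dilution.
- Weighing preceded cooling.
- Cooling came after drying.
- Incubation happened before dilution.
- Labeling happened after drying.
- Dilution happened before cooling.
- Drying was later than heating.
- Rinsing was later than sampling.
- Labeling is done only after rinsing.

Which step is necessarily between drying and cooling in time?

Tracing the constraints gives drying → labeling → cooling, so labeling sits after drying and before cooling.
No other step is forced both after drying and before cooling.

labeling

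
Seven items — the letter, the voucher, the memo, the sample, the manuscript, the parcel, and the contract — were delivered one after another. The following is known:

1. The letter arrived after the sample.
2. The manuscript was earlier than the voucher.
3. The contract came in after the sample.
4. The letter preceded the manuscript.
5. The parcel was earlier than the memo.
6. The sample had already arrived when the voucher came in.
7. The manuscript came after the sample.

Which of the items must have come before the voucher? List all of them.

the letter, the manuscript, the sample

Directly stated before the voucher: the manuscript and the sample.
The letter reaches the voucher via the letter → the manuscript → the voucher.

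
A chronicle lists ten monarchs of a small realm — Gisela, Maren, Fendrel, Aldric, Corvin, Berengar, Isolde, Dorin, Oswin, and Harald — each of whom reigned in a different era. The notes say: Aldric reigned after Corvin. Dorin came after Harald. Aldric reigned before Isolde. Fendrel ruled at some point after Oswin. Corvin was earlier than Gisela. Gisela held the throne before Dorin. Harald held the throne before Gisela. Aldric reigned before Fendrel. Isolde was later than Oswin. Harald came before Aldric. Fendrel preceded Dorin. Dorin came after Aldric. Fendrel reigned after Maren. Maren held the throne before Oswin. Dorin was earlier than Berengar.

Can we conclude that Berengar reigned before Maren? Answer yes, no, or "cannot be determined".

no

Tracing the constraints gives Maren → Fendrel → Dorin → Berengar, so Maren must come before Berengar.
That means Berengar cannot be before Maren.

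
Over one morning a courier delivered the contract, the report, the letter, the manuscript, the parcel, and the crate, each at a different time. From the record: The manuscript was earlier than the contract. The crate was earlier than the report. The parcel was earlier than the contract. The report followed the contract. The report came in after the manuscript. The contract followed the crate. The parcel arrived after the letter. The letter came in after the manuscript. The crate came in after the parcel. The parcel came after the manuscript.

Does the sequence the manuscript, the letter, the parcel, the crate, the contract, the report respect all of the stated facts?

yes

Check each stated constraint against the proposed order — e.g. the manuscript is ahead of the contract; the manuscript is ahead of the report. Every pair is in the required order; nothing is violated.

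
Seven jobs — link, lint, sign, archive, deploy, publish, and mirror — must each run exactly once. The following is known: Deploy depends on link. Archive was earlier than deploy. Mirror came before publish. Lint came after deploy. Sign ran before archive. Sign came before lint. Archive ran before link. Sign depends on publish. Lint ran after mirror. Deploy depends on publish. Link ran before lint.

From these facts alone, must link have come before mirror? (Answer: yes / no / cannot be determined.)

no

Tracing the constraints gives mirror → publish → sign → archive → link, so mirror must come before link.
That means link cannot be before mirror.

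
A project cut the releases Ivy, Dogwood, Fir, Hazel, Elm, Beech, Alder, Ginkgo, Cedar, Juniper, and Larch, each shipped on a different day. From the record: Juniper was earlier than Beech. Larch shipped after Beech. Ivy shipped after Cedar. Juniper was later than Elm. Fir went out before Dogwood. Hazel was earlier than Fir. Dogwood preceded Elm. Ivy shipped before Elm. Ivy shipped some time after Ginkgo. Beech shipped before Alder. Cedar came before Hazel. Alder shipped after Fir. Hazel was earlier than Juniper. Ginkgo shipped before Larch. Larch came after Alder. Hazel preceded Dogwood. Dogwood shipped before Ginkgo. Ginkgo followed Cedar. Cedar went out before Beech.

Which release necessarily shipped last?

Every other release has a chain of constraints placing it before Larch, so Larch is last.

Larch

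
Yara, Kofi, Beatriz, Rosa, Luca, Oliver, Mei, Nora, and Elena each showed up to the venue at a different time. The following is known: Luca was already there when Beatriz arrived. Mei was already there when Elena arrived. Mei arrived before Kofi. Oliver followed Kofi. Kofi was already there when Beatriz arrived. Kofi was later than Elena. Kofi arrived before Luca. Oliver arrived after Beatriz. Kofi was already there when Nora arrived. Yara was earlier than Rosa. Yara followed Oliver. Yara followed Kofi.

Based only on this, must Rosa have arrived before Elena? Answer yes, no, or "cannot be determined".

no

Tracing the constraints gives Elena → Kofi → Yara → Rosa, so Elena must come before Rosa.
That means Rosa cannot be before Elena.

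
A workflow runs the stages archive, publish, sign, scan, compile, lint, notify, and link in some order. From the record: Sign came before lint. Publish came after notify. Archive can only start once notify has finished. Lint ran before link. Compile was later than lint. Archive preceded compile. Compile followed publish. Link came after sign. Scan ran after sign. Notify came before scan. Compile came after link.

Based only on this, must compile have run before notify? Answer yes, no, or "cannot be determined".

no

Tracing the constraints gives notify → publish → compile, so notify must come before compile.
That means compile cannot be before notify.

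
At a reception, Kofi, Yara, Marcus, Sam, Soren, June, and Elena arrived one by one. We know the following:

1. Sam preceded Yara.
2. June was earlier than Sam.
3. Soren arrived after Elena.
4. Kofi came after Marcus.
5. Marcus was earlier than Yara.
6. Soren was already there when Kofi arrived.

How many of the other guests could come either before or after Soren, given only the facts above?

Forced before Soren: Elena; forced after Soren: Kofi.
That leaves June, Marcus, Sam, and Yara with no forced order relative to Soren — 4.

4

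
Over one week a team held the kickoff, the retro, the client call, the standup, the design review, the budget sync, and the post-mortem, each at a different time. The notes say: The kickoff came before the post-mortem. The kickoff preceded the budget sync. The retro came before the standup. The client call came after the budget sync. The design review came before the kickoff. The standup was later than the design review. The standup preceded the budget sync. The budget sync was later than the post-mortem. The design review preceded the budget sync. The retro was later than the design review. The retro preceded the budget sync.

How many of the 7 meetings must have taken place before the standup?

Directly stated before the standup: the design review and the retro.
No chain forces the post-mortem (or any of the others) ahead of the standup.
That's the design review and the retro — 2 in all.

2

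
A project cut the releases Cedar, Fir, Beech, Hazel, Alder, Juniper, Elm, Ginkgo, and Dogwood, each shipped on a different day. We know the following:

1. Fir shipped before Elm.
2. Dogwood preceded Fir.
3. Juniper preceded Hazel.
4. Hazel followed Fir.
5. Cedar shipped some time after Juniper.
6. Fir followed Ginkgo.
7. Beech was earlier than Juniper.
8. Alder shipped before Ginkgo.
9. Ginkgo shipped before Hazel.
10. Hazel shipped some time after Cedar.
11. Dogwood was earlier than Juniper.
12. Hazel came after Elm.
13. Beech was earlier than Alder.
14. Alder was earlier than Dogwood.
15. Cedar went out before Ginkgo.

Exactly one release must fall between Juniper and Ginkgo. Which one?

Cedar

Tracing the constraints gives Juniper → Cedar → Ginkgo, so Cedar sits after Juniper and before Ginkgo.
No other release is forced both after Juniper and before Ginkgo.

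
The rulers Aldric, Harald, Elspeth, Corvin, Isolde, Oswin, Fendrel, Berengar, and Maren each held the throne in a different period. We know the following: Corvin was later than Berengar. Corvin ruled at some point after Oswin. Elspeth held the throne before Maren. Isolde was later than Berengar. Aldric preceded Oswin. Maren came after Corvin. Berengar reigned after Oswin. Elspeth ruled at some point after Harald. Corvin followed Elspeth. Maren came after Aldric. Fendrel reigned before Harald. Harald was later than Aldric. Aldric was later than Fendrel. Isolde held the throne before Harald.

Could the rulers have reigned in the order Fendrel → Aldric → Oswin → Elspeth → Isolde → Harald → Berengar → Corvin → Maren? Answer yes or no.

no

The constraints require Berengar before Isolde, but in the proposed sequence Isolde appears ahead of Berengar. That one violation is enough.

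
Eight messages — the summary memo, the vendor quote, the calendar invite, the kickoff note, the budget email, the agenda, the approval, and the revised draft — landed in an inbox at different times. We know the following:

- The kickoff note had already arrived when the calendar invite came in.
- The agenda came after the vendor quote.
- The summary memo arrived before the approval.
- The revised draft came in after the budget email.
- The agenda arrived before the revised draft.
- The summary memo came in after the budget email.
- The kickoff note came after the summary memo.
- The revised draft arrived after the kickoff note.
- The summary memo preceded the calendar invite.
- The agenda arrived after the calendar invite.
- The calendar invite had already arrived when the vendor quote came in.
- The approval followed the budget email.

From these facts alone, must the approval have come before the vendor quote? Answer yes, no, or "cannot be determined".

cannot be determined

No chain of stated constraints runs from the approval to the vendor quote, and none runs from the vendor quote to the approval either.
So the relative order of the approval and the vendor quote is not fixed by the given facts.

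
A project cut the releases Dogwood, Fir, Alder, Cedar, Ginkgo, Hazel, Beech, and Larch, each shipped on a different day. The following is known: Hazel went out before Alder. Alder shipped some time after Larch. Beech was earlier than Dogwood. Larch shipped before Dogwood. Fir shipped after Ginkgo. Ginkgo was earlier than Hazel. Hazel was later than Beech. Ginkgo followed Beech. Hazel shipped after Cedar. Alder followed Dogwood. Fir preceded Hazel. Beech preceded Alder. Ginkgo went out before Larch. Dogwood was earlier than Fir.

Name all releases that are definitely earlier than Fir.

Beech, Dogwood, Ginkgo, Larch

Directly stated before Fir: Dogwood and Ginkgo.
Beech reaches Fir via Beech → Dogwood → Fir.
Larch reaches Fir via Larch → Dogwood → Fir.
No chain forces Cedar (or any of the others) ahead of Fir.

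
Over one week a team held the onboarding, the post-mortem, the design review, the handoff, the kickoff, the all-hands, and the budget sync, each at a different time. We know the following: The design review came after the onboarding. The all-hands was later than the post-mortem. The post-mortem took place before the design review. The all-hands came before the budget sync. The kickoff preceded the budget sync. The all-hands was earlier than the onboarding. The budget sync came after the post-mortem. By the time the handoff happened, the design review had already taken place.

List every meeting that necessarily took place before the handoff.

the all-hands, the design review, the onboarding, the post-mortem

Directly stated before the handoff: the design review.
The all-hands reaches the handoff via the all-hands → the onboarding → the design review → the handoff.
The onboarding reaches the handoff via the onboarding → the design review → the handoff.
The post-mortem reaches the handoff via the post-mortem → the design review → the handoff.
No chain forces the budget sync (or any of the others) ahead of the handoff.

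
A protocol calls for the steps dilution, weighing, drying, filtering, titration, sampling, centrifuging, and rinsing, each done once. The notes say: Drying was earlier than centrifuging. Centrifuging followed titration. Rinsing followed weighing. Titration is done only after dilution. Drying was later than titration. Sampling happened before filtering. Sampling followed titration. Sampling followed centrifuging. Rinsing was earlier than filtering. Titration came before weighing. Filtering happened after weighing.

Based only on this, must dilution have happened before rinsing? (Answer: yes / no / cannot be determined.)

yes

Chain the constraints: dilution → titration → weighing → rinsing. Each link is directly stated, so dilution comes before rinsing.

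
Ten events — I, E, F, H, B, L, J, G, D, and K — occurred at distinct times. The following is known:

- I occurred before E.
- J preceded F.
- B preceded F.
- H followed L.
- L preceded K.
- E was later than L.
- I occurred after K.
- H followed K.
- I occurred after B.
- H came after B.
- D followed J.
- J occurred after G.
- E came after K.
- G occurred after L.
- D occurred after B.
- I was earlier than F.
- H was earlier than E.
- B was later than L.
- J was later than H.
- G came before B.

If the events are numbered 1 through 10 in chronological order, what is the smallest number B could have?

G and L must both come before B — 2 forced predecessors.
Nothing else is forced ahead of B, so its earliest slot is position 2 + 1 = 3.

3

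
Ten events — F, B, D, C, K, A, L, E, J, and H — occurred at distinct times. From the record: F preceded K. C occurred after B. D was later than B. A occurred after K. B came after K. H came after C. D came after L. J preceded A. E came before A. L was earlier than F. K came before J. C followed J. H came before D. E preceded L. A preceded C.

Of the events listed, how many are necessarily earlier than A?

Directly stated before A: E, J, and K.
F reaches A via F → K → A.
L reaches A via L → F → K → A.
No chain forces D (or any of the others) ahead of A.
That's E, F, J, K, and L — 5 in all.

5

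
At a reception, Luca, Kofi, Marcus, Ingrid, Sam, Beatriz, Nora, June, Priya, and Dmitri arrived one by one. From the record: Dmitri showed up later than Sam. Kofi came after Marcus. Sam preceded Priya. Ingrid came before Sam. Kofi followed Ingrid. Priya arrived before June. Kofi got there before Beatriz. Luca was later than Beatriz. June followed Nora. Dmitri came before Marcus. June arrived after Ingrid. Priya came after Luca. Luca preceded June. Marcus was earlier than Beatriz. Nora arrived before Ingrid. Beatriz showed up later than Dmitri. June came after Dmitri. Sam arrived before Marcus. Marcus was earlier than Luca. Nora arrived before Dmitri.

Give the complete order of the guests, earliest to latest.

The constraints fix every adjacent pair, so only one ordering works:
Nora → Ingrid → Sam → Dmitri → Marcus → Kofi → Beatriz → Luca → Priya → June.

Nora, Ingrid, Sam, Dmitri, Marcus, Kofi, Beatriz, Luca, Priya, June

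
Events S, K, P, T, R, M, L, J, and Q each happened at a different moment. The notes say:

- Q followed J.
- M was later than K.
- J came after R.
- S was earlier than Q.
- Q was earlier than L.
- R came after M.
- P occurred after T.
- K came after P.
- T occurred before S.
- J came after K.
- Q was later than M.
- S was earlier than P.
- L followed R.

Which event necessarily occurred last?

Every other event has a chain of constraints placing it before L, so L is last.

L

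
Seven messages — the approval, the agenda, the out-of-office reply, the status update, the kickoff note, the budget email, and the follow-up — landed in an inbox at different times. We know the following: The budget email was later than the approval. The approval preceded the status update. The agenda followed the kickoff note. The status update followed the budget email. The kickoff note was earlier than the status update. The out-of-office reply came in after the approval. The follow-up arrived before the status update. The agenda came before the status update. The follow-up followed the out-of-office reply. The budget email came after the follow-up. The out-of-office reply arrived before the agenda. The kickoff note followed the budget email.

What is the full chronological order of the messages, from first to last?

the approval, the out-of-office reply, the follow-up, the budget email, the kickoff note, the agenda, the status update

The constraints fix every adjacent pair, so only one ordering works:
the approval → the out-of-office reply → the follow-up → the budget email → the kickoff note → the agenda → the status update.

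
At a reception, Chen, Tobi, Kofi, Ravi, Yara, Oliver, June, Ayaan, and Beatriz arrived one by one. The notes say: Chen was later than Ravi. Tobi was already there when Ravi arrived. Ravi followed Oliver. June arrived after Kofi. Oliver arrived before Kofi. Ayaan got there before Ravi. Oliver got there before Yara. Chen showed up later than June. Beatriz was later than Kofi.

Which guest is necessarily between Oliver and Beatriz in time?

Tracing the constraints gives Oliver → Kofi → Beatriz, so Kofi sits after Oliver and before Beatriz.
No other guest is forced both after Oliver and before Beatriz.

Kofi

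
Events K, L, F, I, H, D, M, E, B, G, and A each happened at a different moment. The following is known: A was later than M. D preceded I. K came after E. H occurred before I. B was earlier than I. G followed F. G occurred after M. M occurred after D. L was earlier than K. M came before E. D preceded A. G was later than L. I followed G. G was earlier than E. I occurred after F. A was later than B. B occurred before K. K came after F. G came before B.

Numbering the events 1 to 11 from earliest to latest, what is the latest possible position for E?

10

E must come before K — 1 event forced after it.
Everything else can be placed before E in some valid order, so E can sit as late as position 11 − 1 = 10.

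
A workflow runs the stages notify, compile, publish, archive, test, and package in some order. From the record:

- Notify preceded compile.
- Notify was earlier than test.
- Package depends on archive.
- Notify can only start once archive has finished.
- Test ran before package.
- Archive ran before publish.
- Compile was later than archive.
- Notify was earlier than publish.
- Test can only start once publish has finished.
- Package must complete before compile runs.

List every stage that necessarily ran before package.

archive, notify, publish, test

Directly stated before package: archive and test.
Notify reaches package via notify → test → package.
Publish reaches package via publish → test → package.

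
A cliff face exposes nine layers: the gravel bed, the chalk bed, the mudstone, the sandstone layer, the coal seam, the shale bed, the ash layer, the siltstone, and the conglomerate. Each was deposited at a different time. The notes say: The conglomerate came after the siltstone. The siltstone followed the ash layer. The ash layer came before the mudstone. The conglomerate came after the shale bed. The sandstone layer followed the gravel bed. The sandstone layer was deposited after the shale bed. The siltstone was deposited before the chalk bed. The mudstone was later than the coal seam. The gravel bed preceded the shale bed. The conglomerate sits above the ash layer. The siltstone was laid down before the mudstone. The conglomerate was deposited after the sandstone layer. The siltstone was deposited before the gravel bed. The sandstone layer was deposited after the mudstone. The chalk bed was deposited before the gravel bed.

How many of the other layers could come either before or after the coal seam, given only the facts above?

Forced after the coal seam: the conglomerate, the mudstone, and the sandstone layer.
That leaves the ash layer, the chalk bed, the gravel bed, the shale bed, and the siltstone with no forced order relative to the coal seam — 5.

5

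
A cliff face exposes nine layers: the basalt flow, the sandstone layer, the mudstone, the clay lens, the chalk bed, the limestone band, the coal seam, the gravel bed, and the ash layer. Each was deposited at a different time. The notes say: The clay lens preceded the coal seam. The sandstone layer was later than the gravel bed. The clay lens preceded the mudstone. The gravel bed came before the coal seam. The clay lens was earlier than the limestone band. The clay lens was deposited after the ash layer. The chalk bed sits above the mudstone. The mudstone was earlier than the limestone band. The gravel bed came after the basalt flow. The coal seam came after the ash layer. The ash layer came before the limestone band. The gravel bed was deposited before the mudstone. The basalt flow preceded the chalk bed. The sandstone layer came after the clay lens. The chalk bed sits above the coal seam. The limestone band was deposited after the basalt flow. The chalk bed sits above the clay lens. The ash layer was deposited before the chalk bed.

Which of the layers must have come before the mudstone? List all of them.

Directly stated before the mudstone: the clay lens and the gravel bed.
The ash layer reaches the mudstone via the ash layer → the clay lens → the mudstone.
The basalt flow reaches the mudstone via the basalt flow → the gravel bed → the mudstone.
No chain forces the sandstone layer (or any of the others) ahead of the mudstone.

the ash layer, the basalt flow, the clay lens, the gravel bed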